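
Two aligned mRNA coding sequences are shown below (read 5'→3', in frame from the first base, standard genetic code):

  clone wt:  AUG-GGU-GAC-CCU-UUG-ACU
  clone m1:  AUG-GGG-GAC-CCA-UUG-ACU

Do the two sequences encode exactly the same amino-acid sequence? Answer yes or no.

yes

Codon 1: AUG Met / AUG Met — identical.
Codon 2: GGU Gly / GGG Gly — synonymous.
Codon 3: GAC Asp / GAC Asp — identical.
Codon 4: CCU Pro / CCA Pro — synonymous.
Codon 5: UUG Leu / UUG Leu — identical.
Codon 6: ACU Thr / ACU Thr — identical.
Nonsynonymous differences: 0 → same protein.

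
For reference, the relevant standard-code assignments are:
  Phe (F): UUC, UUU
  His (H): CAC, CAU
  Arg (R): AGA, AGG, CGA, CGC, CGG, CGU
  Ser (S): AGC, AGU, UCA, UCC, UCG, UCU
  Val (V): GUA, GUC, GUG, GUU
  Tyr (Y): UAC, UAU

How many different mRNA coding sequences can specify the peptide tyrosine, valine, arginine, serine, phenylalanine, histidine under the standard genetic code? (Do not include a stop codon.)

1152

Tyr: 2 codons.
Val: 4 codons.
Arg: 6 codons.
Ser: 6 codons.
Phe: 2 codons.
His: 2 codons.
2 × 4 × 6 × 6 × 2 × 2 = 1152.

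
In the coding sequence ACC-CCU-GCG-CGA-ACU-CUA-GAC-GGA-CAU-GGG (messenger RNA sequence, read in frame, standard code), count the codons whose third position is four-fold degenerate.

Codon 1 ACC (Thr): third position 4-fold.
Codon 2 CCU (Pro): third position 4-fold.
Codon 3 GCG (Ala): third position 4-fold.
Codon 4 CGA (Arg): third position 4-fold.
Codon 5 ACU (Thr): third position 4-fold.
Codon 6 CUA (Leu): third position 4-fold.
Codon 7 GAC (Asp): third position 2-fold.
Codon 8 GGA (Gly): third position 4-fold.
Codon 9 CAU (His): third position 2-fold.
Codon 10 GGG (Gly): third position 4-fold.
Four-fold degenerate third positions: 8.

8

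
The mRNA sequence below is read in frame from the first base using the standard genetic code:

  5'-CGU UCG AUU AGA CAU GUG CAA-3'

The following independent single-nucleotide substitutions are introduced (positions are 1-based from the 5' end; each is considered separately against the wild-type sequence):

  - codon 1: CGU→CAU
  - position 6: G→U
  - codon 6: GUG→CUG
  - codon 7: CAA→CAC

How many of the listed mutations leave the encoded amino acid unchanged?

Codon 1: CGU (Arg) → CAU (His) — missense.
Codon 2: UCG (Ser) → UCU (Ser) — synonymous.
Codon 6: GUG (Val) → CUG (Leu) — missense.
Codon 7: CAA (Gln) → CAC (His) — missense.
Synonymous: 1 of 4.

1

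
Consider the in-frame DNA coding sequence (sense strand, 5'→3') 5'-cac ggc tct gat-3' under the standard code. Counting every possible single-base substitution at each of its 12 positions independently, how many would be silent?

8

Codon 1 (CAC, His): 1 synonymous substitution.
Codon 2 (GGC, Gly): 3 synonymous substitutions.
Codon 3 (TCT, Ser): 3 synonymous substitutions.
Codon 4 (GAT, Asp): 1 synonymous substitution.
Total: 1 + 3 + 3 + 1 = 8.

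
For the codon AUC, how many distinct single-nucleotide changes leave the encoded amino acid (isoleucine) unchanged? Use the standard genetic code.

2

Position 1: none → 0 synonymous.
Position 2: none → 0 synonymous.
Position 3: AUU, AUA → 2 synonymous.
Total: 0 + 0 + 2 = 2.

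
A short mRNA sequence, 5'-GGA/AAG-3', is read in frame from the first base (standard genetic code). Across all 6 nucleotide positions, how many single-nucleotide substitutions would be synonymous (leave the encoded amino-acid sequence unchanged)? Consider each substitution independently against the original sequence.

4

Codon 1 (GGA, Gly): 3 synonymous substitutions.
Codon 2 (AAG, Lys): 1 synonymous substitution.
Total: 3 + 1 = 4.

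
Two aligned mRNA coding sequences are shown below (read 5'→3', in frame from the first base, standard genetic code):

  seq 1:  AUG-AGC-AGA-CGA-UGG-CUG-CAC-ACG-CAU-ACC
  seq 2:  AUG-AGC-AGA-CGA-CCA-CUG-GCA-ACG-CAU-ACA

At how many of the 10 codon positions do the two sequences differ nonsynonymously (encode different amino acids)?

Codon 1: AUG Met / AUG Met — identical.
Codon 2: AGC Ser / AGC Ser — identical.
Codon 3: AGA Arg / AGA Arg — identical.
Codon 4: CGA Arg / CGA Arg — identical.
Codon 5: UGG Trp / CCA Pro — nonsynonymous.
Codon 6: CUG Leu / CUG Leu — identical.
Codon 7: CAC His / GCA Ala — nonsynonymous.
Codon 8: ACG Thr / ACG Thr — identical.
Codon 9: CAU His / CAU His — identical.
Codon 10: ACC Thr / ACA Thr — synonymous.
Nonsynonymous differences: 2.

2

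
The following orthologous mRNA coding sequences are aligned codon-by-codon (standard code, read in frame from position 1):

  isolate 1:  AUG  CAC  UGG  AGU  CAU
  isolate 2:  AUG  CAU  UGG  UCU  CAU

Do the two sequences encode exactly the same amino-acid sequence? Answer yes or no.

yes

Codon 1: AUG Met / AUG Met — identical.
Codon 2: CAC His / CAU His — synonymous.
Codon 3: UGG Trp / UGG Trp — identical.
Codon 4: AGU Ser / UCU Ser — synonymous.
Codon 5: CAU His / CAU His — identical.
Nonsynonymous differences: 0 → same protein.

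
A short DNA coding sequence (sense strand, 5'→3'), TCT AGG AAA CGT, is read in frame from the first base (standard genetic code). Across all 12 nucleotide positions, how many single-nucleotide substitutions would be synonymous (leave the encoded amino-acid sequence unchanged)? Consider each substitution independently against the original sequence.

Codon 1 (TCT, Ser): 3 synonymous substitutions.
Codon 2 (AGG, Arg): 2 synonymous substitutions.
Codon 3 (AAA, Lys): 1 synonymous substitution.
Codon 4 (CGT, Arg): 3 synonymous substitutions.
Total: 3 + 2 + 1 + 3 = 9.

9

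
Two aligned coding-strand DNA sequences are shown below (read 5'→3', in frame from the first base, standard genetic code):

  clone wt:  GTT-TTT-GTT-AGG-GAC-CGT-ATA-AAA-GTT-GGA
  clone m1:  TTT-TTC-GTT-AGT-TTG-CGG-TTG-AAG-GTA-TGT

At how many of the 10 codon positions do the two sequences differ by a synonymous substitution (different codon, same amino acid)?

Codon 1: GTT Val / TTT Phe — nonsynonymous.
Codon 2: TTT Phe / TTC Phe — synonymous.
Codon 3: GTT Val / GTT Val — identical.
Codon 4: AGG Arg / AGT Ser — nonsynonymous.
Codon 5: GAC Asp / TTG Leu — nonsynonymous.
Codon 6: CGT Arg / CGG Arg — synonymous.
Codon 7: ATA Ile / TTG Leu — nonsynonymous.
Codon 8: AAA Lys / AAG Lys — synonymous.
Codon 9: GTT Val / GTA Val — synonymous.
Codon 10: GGA Gly / TGT Cys — nonsynonymous.
Synonymous differences: 4.

4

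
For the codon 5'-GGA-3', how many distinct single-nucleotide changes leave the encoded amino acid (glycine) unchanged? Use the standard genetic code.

3

Position 1: none → 0 synonymous.
Position 2: none → 0 synonymous.
Position 3: GGT, GGC, GGG → 3 synonymous.
Total: 0 + 0 + 3 = 3.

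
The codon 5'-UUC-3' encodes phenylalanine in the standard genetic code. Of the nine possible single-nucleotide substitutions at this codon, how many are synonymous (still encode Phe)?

1

Position 1: none → 0 synonymous.
Position 2: none → 0 synonymous.
Position 3: UUU → 1 synonymous.
Total: 0 + 0 + 1 = 1.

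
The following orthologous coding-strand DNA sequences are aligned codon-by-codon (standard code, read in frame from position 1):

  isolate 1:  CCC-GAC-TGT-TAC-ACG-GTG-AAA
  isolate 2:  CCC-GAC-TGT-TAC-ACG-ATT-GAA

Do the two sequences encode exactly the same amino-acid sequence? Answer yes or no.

Codon 1: CCC Pro / CCC Pro — identical.
Codon 2: GAC Asp / GAC Asp — identical.
Codon 3: TGT Cys / TGT Cys — identical.
Codon 4: TAC Tyr / TAC Tyr — identical.
Codon 5: ACG Thr / ACG Thr — identical.
Codon 6: GTG Val / ATT Ile — nonsynonymous.
Codon 7: AAA Lys / GAA Glu — nonsynonymous.
Nonsynonymous differences: 2 → different protein.

no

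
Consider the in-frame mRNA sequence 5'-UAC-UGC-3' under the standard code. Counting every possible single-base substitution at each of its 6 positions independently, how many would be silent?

Codon 1 (UAC, Tyr): 1 synonymous substitution.
Codon 2 (UGC, Cys): 1 synonymous substitution.
Total: 1 + 1 = 2.

2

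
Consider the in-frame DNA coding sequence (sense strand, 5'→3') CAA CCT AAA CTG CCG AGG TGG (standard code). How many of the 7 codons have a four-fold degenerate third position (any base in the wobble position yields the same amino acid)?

Codon 1 CAA (Gln): third position 2-fold.
Codon 2 CCT (Pro): third position 4-fold.
Codon 3 AAA (Lys): third position 2-fold.
Codon 4 CTG (Leu): third position 4-fold.
Codon 5 CCG (Pro): third position 4-fold.
Codon 6 AGG (Arg): third position 2-fold.
Codon 7 TGG (Trp): third position 1-fold.
Four-fold degenerate third positions: 3.

3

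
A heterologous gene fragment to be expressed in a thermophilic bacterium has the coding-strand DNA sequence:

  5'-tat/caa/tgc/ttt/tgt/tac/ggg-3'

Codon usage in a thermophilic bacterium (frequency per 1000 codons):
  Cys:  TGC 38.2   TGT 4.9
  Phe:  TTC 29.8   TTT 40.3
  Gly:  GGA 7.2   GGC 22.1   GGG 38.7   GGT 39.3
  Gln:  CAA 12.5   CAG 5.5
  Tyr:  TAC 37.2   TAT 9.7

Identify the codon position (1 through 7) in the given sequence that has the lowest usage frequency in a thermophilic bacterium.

Codon 1 TAT (Tyr): 9.7 per 1000.
Codon 2 CAA (Gln): 12.5 per 1000.
Codon 3 TGC (Cys): 38.2 per 1000.
Codon 4 TTT (Phe): 40.3 per 1000.
Codon 5 TGT (Cys): 4.9 per 1000.
Codon 6 TAC (Tyr): 37.2 per 1000.
Codon 7 GGG (Gly): 38.7 per 1000.
Lowest frequency is 4.9 at codon 5.

5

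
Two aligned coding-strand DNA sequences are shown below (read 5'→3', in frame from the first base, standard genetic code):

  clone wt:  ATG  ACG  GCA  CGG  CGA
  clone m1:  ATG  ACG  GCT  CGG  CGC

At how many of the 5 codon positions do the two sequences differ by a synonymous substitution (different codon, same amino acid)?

Codon 1: ATG Met / ATG Met — identical.
Codon 2: ACG Thr / ACG Thr — identical.
Codon 3: GCA Ala / GCT Ala — synonymous.
Codon 4: CGG Arg / CGG Arg — identical.
Codon 5: CGA Arg / CGC Arg — synonymous.
Synonymous differences: 2.

2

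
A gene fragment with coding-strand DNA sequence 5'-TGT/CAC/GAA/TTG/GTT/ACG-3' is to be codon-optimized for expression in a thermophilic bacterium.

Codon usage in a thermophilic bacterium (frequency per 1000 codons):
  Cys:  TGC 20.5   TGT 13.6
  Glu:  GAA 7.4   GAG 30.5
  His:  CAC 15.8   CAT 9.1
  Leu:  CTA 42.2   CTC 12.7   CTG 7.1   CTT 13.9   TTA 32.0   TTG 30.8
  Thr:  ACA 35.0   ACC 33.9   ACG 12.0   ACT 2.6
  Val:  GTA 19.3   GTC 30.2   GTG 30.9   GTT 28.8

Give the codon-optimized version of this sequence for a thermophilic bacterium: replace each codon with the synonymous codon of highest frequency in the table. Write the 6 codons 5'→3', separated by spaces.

Codon 1 (Cys): best is TGC at 20.5.
Codon 2 (His): best is CAC at 15.8.
Codon 3 (Glu): best is GAG at 30.5.
Codon 4 (Leu): best is CTA at 42.2.
Codon 5 (Val): best is GTG at 30.9.
Codon 6 (Thr): best is ACA at 35.0.

TGC CAC GAG CTA GTG ACA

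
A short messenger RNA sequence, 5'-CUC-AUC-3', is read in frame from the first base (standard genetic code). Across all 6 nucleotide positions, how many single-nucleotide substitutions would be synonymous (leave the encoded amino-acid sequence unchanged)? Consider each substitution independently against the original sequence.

5

Codon 1 (CUC, Leu): 3 synonymous substitutions.
Codon 2 (AUC, Ile): 2 synonymous substitutions.
Total: 3 + 2 = 5.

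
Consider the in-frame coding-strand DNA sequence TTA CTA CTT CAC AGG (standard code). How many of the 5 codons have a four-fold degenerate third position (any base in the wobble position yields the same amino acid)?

2

Codon 1 TTA (Leu): third position 2-fold.
Codon 2 CTA (Leu): third position 4-fold.
Codon 3 CTT (Leu): third position 4-fold.
Codon 4 CAC (His): third position 2-fold.
Codon 5 AGG (Arg): third position 2-fold.
Four-fold degenerate third positions: 2.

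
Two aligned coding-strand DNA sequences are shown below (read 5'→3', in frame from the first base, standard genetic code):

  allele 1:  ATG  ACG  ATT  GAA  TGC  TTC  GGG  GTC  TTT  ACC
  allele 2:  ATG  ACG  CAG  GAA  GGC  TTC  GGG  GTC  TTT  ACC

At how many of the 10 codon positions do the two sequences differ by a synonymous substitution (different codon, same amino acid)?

0

Codon 1: ATG Met / ATG Met — identical.
Codon 2: ACG Thr / ACG Thr — identical.
Codon 3: ATT Ile / CAG Gln — nonsynonymous.
Codon 4: GAA Glu / GAA Glu — identical.
Codon 5: TGC Cys / GGC Gly — nonsynonymous.
Codon 6: TTC Phe / TTC Phe — identical.
Codon 7: GGG Gly / GGG Gly — identical.
Codon 8: GTC Val / GTC Val — identical.
Codon 9: TTT Phe / TTT Phe — identical.
Codon 10: ACC Thr / ACC Thr — identical.
Synonymous differences: 0.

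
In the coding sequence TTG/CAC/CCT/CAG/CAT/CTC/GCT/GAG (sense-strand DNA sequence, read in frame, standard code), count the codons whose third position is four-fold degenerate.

Codon 1 TTG (Leu): third position 2-fold.
Codon 2 CAC (His): third position 2-fold.
Codon 3 CCT (Pro): third position 4-fold.
Codon 4 CAG (Gln): third position 2-fold.
Codon 5 CAT (His): third position 2-fold.
Codon 6 CTC (Leu): third position 4-fold.
Codon 7 GCT (Ala): third position 4-fold.
Codon 8 GAG (Glu): third position 2-fold.
Four-fold degenerate third positions: 3.

3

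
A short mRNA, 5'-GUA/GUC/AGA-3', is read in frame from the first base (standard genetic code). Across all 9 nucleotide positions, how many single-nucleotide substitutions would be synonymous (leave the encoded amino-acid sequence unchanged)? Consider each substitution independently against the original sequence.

8

Codon 1 (GUA, Val): 3 synonymous substitutions.
Codon 2 (GUC, Val): 3 synonymous substitutions.
Codon 3 (AGA, Arg): 2 synonymous substitutions.
Total: 3 + 3 + 2 = 8.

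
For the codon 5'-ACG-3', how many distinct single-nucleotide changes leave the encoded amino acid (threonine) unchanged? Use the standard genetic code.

3

Position 1: none → 0 synonymous.
Position 2: none → 0 synonymous.
Position 3: ACU, ACC, ACA → 3 synonymous.
Total: 0 + 0 + 3 = 3.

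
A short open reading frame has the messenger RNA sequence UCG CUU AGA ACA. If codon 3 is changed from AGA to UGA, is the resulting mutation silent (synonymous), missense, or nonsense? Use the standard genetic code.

Position 7 falls in codon 3: AGA → Arg.
After the substitution the codon is UGA → Stop.
The new codon is a stop codon, so this is a nonsense mutation.

nonsense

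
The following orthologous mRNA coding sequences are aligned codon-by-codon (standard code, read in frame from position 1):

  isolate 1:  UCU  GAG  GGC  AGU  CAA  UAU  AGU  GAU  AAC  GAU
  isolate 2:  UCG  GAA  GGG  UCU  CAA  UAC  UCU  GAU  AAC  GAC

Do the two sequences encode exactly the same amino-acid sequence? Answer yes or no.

yes

Codon 1: UCU Ser / UCG Ser — synonymous.
Codon 2: GAG Glu / GAA Glu — synonymous.
Codon 3: GGC Gly / GGG Gly — synonymous.
Codon 4: AGU Ser / UCU Ser — synonymous.
Codon 5: CAA Gln / CAA Gln — identical.
Codon 6: UAU Tyr / UAC Tyr — synonymous.
Codon 7: AGU Ser / UCU Ser — synonymous.
Codon 8: GAU Asp / GAU Asp — identical.
Codon 9: AAC Asn / AAC Asn — identical.
Codon 10: GAU Asp / GAC Asp — synonymous.
Nonsynonymous differences: 0 → same protein.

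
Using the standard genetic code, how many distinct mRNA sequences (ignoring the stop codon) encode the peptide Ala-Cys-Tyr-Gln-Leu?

192

Ala: 4 codons.
Cys: 2 codons.
Tyr: 2 codons.
Gln: 2 codons.
Leu: 6 codons.
4 × 2 × 2 × 2 × 6 = 192.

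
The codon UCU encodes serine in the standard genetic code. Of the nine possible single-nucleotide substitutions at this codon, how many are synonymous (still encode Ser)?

3

Position 1: none → 0 synonymous.
Position 2: none → 0 synonymous.
Position 3: UCC, UCA, UCG → 3 synonymous.
Total: 0 + 0 + 3 = 3.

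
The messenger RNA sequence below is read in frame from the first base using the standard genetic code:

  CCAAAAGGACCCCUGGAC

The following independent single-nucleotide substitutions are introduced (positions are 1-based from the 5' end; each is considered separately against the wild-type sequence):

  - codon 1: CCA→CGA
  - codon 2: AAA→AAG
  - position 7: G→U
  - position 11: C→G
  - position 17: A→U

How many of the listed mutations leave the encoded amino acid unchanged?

Codon 1: CCA (Pro) → CGA (Arg) — missense.
Codon 2: AAA (Lys) → AAG (Lys) — synonymous.
Codon 3: GGA (Gly) → UGA (Stop) — nonsense.
Codon 4: CCC (Pro) → CGC (Arg) — missense.
Codon 6: GAC (Asp) → GUC (Val) — missense.
Synonymous: 1 of 5.

1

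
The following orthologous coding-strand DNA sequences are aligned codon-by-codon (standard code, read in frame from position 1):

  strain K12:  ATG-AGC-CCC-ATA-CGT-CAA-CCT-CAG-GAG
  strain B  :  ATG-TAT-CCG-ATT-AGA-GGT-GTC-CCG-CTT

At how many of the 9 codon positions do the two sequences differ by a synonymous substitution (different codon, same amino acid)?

3

Codon 1: ATG Met / ATG Met — identical.
Codon 2: AGC Ser / TAT Tyr — nonsynonymous.
Codon 3: CCC Pro / CCG Pro — synonymous.
Codon 4: ATA Ile / ATT Ile — synonymous.
Codon 5: CGT Arg / AGA Arg — synonymous.
Codon 6: CAA Gln / GGT Gly — nonsynonymous.
Codon 7: CCT Pro / GTC Val — nonsynonymous.
Codon 8: CAG Gln / CCG Pro — nonsynonymous.
Codon 9: GAG Glu / CTT Leu — nonsynonymous.
Synonymous differences: 3.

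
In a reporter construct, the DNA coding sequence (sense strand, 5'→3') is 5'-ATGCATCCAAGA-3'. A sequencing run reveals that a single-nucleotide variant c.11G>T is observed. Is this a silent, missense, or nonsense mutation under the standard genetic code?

Position 11 falls in codon 4: AGA → Arg.
After the substitution the codon is ATA → Ile.
Arg ≠ Ile, so this is a missense mutation.

missense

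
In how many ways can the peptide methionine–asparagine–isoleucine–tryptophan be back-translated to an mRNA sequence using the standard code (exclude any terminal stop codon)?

Met: 1 codon.
Asn: 2 codons.
Ile: 3 codons.
Trp: 1 codon.
1 × 2 × 3 × 1 = 6.

6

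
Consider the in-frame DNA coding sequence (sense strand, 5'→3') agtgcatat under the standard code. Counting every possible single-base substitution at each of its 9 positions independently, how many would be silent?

Codon 1 (AGT, Ser): 1 synonymous substitution.
Codon 2 (GCA, Ala): 3 synonymous substitutions.
Codon 3 (TAT, Tyr): 1 synonymous substitution.
Total: 1 + 3 + 1 = 5.

5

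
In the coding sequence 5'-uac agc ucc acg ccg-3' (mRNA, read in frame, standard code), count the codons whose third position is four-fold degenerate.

Codon 1 UAC (Tyr): third position 2-fold.
Codon 2 AGC (Ser): third position 2-fold.
Codon 3 UCC (Ser): third position 4-fold.
Codon 4 ACG (Thr): third position 4-fold.
Codon 5 CCG (Pro): third position 4-fold.
Four-fold degenerate third positions: 3.

3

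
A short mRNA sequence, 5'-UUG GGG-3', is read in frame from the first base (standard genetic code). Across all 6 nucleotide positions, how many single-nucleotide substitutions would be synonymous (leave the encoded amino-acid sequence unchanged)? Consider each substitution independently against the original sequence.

Codon 1 (UUG, Leu): 2 synonymous substitutions.
Codon 2 (GGG, Gly): 3 synonymous substitutions.
Total: 2 + 3 = 5.

5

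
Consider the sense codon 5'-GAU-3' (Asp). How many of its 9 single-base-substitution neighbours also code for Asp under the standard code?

Position 1: none → 0 synonymous.
Position 2: none → 0 synonymous.
Position 3: GAC → 1 synonymous.
Total: 0 + 0 + 1 = 1.

1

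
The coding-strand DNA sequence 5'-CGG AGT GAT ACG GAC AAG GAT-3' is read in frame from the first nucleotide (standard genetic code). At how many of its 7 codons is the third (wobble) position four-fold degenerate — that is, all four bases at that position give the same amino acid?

Codon 1 CGG (Arg): third position 4-fold.
Codon 2 AGT (Ser): third position 2-fold.
Codon 3 GAT (Asp): third position 2-fold.
Codon 4 ACG (Thr): third position 4-fold.
Codon 5 GAC (Asp): third position 2-fold.
Codon 6 AAG (Lys): third position 2-fold.
Codon 7 GAT (Asp): third position 2-fold.
Four-fold degenerate third positions: 2.

2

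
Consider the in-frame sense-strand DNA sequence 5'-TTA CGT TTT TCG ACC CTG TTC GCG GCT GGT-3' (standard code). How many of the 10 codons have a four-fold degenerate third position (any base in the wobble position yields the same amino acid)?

7

Codon 1 TTA (Leu): third position 2-fold.
Codon 2 CGT (Arg): third position 4-fold.
Codon 3 TTT (Phe): third position 2-fold.
Codon 4 TCG (Ser): third position 4-fold.
Codon 5 ACC (Thr): third position 4-fold.
Codon 6 CTG (Leu): third position 4-fold.
Codon 7 TTC (Phe): third position 2-fold.
Codon 8 GCG (Ala): third position 4-fold.
Codon 9 GCT (Ala): third position 4-fold.
Codon 10 GGT (Gly): third position 4-fold.
Four-fold degenerate third positions: 7.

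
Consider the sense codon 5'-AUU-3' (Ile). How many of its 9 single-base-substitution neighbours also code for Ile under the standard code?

Position 1: none → 0 synonymous.
Position 2: none → 0 synonymous.
Position 3: AUC, AUA → 2 synonymous.
Total: 0 + 0 + 2 = 2.

2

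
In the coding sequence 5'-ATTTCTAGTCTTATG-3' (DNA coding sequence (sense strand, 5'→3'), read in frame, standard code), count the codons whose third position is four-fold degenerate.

2

Codon 1 ATT (Ile): third position 3-fold.
Codon 2 TCT (Ser): third position 4-fold.
Codon 3 AGT (Ser): third position 2-fold.
Codon 4 CTT (Leu): third position 4-fold.
Codon 5 ATG (Met): third position 1-fold.
Four-fold degenerate third positions: 2.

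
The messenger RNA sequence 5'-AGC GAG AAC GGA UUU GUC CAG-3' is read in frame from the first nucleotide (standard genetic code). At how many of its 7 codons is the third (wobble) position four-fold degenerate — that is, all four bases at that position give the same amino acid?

Codon 1 AGC (Ser): third position 2-fold.
Codon 2 GAG (Glu): third position 2-fold.
Codon 3 AAC (Asn): third position 2-fold.
Codon 4 GGA (Gly): third position 4-fold.
Codon 5 UUU (Phe): third position 2-fold.
Codon 6 GUC (Val): third position 4-fold.
Codon 7 CAG (Gln): third position 2-fold.
Four-fold degenerate third positions: 2.

2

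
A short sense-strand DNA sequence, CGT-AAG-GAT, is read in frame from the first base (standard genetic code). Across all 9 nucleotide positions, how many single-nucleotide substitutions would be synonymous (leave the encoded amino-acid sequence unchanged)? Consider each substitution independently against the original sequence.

Codon 1 (CGT, Arg): 3 synonymous substitutions.
Codon 2 (AAG, Lys): 1 synonymous substitution.
Codon 3 (GAT, Asp): 1 synonymous substitution.
Total: 3 + 1 + 1 = 5.

5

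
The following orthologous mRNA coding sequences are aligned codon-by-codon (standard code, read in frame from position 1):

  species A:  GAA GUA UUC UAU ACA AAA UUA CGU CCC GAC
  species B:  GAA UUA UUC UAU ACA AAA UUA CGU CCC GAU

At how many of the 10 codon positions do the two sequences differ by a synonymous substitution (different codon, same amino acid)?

1

Codon 1: GAA Glu / GAA Glu — identical.
Codon 2: GUA Val / UUA Leu — nonsynonymous.
Codon 3: UUC Phe / UUC Phe — identical.
Codon 4: UAU Tyr / UAU Tyr — identical.
Codon 5: ACA Thr / ACA Thr — identical.
Codon 6: AAA Lys / AAA Lys — identical.
Codon 7: UUA Leu / UUA Leu — identical.
Codon 8: CGU Arg / CGU Arg — identical.
Codon 9: CCC Pro / CCC Pro — identical.
Codon 10: GAC Asp / GAU Asp — synonymous.
Synonymous differences: 1.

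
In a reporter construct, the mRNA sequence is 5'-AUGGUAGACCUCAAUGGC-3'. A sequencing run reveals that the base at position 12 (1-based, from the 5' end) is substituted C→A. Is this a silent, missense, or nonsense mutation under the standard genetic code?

silent

Position 12 falls in codon 4: CUC → Leu.
After the substitution the codon is CUA → Leu.
Both encode Leu, so the change is synonymous.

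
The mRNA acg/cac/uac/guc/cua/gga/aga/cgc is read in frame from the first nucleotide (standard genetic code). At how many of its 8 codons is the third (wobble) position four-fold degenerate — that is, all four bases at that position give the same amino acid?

Codon 1 ACG (Thr): third position 4-fold.
Codon 2 CAC (His): third position 2-fold.
Codon 3 UAC (Tyr): third position 2-fold.
Codon 4 GUC (Val): third position 4-fold.
Codon 5 CUA (Leu): third position 4-fold.
Codon 6 GGA (Gly): third position 4-fold.
Codon 7 AGA (Arg): third position 2-fold.
Codon 8 CGC (Arg): third position 4-fold.
Four-fold degenerate third positions: 5.

5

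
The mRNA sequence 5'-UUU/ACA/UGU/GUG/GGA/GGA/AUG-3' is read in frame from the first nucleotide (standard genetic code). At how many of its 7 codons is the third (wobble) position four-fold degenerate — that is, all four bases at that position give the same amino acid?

Codon 1 UUU (Phe): third position 2-fold.
Codon 2 ACA (Thr): third position 4-fold.
Codon 3 UGU (Cys): third position 2-fold.
Codon 4 GUG (Val): third position 4-fold.
Codon 5 GGA (Gly): third position 4-fold.
Codon 6 GGA (Gly): third position 4-fold.
Codon 7 AUG (Met): third position 1-fold.
Four-fold degenerate third positions: 4.

4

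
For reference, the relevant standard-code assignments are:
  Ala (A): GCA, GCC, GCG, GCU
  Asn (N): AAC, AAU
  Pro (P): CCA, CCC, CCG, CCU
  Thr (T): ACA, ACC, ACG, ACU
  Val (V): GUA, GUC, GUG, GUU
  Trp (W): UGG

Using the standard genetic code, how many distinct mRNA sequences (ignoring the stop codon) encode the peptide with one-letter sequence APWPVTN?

2048

Ala: 4 codons.
Pro: 4 codons.
Trp: 1 codon.
Pro: 4 codons.
Val: 4 codons.
Thr: 4 codons.
Asn: 2 codons.
4 × 4 × 1 × 4 × 4 × 4 × 2 = 2048.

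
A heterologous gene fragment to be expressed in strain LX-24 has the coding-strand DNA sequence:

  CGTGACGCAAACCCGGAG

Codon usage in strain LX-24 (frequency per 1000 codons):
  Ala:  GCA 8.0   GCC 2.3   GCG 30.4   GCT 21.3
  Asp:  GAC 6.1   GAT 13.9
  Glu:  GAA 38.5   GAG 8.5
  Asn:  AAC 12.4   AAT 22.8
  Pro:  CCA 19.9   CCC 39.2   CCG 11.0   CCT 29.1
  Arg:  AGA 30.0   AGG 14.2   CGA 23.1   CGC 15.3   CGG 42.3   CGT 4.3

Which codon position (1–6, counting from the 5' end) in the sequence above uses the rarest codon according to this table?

Codon 1 CGT (Arg): 4.3 per 1000.
Codon 2 GAC (Asp): 6.1 per 1000.
Codon 3 GCA (Ala): 8.0 per 1000.
Codon 4 AAC (Asn): 12.4 per 1000.
Codon 5 CCG (Pro): 11.0 per 1000.
Codon 6 GAG (Glu): 8.5 per 1000.
Lowest frequency is 4.3 at codon 1.

1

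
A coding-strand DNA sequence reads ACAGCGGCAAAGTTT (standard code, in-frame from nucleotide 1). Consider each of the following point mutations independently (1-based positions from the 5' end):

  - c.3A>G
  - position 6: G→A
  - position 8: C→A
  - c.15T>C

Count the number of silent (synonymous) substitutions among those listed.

Codon 1: ACA (Thr) → ACG (Thr) — synonymous.
Codon 2: GCG (Ala) → GCA (Ala) — synonymous.
Codon 3: GCA (Ala) → GAA (Glu) — missense.
Codon 5: TTT (Phe) → TTC (Phe) — synonymous.
Synonymous: 3 of 4.

3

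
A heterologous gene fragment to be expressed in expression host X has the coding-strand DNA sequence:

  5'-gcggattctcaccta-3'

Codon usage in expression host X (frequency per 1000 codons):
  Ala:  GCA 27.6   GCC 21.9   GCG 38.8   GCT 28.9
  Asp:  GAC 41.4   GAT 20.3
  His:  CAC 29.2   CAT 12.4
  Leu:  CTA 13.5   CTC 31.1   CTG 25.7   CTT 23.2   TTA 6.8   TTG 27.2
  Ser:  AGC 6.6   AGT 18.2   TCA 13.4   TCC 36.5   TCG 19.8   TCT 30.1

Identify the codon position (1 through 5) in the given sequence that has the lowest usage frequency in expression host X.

5

Codon 1 GCG (Ala): 38.8 per 1000.
Codon 2 GAT (Asp): 20.3 per 1000.
Codon 3 TCT (Ser): 30.1 per 1000.
Codon 4 CAC (His): 29.2 per 1000.
Codon 5 CTA (Leu): 13.5 per 1000.
Lowest frequency is 13.5 at codon 5.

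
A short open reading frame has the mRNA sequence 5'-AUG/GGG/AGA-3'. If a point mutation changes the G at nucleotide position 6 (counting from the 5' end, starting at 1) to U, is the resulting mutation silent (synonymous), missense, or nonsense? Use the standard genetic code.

Position 6 falls in codon 2: GGG → Gly.
After the substitution the codon is GGU → Gly.
Both encode Gly, so the change is synonymous.

silent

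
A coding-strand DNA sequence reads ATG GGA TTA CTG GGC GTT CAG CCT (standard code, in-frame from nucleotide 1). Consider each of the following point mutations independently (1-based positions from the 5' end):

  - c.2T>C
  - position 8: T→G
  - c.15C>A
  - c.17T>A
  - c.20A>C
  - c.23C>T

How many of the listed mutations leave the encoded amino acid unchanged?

Codon 1: ATG (Met) → ACG (Thr) — missense.
Codon 3: TTA (Leu) → TGA (Stop) — nonsense.
Codon 5: GGC (Gly) → GGA (Gly) — synonymous.
Codon 6: GTT (Val) → GAT (Asp) — missense.
Codon 7: CAG (Gln) → CCG (Pro) — missense.
Codon 8: CCT (Pro) → CTT (Leu) — missense.
Synonymous: 1 of 6.

1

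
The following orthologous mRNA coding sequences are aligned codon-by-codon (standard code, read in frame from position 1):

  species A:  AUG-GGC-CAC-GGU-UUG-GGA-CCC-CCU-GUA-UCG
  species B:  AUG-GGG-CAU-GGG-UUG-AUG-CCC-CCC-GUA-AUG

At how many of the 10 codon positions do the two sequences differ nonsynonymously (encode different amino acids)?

Codon 1: AUG Met / AUG Met — identical.
Codon 2: GGC Gly / GGG Gly — synonymous.
Codon 3: CAC His / CAU His — synonymous.
Codon 4: GGU Gly / GGG Gly — synonymous.
Codon 5: UUG Leu / UUG Leu — identical.
Codon 6: GGA Gly / AUG Met — nonsynonymous.
Codon 7: CCC Pro / CCC Pro — identical.
Codon 8: CCU Pro / CCC Pro — synonymous.
Codon 9: GUA Val / GUA Val — identical.
Codon 10: UCG Ser / AUG Met — nonsynonymous.
Nonsynonymous differences: 2.

2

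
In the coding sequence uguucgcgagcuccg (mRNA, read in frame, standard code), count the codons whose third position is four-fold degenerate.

Codon 1 UGU (Cys): third position 2-fold.
Codon 2 UCG (Ser): third position 4-fold.
Codon 3 CGA (Arg): third position 4-fold.
Codon 4 GCU (Ala): third position 4-fold.
Codon 5 CCG (Pro): third position 4-fold.
Four-fold degenerate third positions: 4.

4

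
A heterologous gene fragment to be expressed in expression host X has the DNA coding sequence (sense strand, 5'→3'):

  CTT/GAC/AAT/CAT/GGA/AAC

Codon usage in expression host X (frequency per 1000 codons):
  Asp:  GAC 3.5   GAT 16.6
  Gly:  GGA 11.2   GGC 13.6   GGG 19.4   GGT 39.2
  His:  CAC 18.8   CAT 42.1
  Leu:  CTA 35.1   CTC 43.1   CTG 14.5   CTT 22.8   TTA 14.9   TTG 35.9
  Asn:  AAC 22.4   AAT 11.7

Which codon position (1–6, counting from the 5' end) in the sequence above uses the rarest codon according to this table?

Codon 1 CTT (Leu): 22.8 per 1000.
Codon 2 GAC (Asp): 3.5 per 1000.
Codon 3 AAT (Asn): 11.7 per 1000.
Codon 4 CAT (His): 42.1 per 1000.
Codon 5 GGA (Gly): 11.2 per 1000.
Codon 6 AAC (Asn): 22.4 per 1000.
Lowest frequency is 3.5 at codon 2.

2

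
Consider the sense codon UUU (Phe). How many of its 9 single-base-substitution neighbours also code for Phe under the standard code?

1

Position 1: none → 0 synonymous.
Position 2: none → 0 synonymous.
Position 3: UUC → 1 synonymous.
Total: 0 + 0 + 1 = 1.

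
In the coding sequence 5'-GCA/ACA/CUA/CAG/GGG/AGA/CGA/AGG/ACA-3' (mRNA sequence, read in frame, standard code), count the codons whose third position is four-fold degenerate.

Codon 1 GCA (Ala): third position 4-fold.
Codon 2 ACA (Thr): third position 4-fold.
Codon 3 CUA (Leu): third position 4-fold.
Codon 4 CAG (Gln): third position 2-fold.
Codon 5 GGG (Gly): third position 4-fold.
Codon 6 AGA (Arg): third position 2-fold.
Codon 7 CGA (Arg): third position 4-fold.
Codon 8 AGG (Arg): third position 2-fold.
Codon 9 ACA (Thr): third position 4-fold.
Four-fold degenerate third positions: 6.

6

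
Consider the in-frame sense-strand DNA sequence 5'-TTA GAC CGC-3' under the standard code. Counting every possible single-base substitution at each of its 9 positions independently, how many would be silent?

6

Codon 1 (TTA, Leu): 2 synonymous substitutions.
Codon 2 (GAC, Asp): 1 synonymous substitution.
Codon 3 (CGC, Arg): 3 synonymous substitutions.
Total: 2 + 1 + 3 = 6.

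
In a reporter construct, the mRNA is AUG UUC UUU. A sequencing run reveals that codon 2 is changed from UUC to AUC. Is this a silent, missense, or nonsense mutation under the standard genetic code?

missense

Position 4 falls in codon 2: UUC → Phe.
After the substitution the codon is AUC → Ile.
Phe ≠ Ile, so this is a missense mutation.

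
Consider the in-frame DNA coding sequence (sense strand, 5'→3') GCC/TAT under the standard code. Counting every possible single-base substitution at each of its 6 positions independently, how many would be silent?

4

Codon 1 (GCC, Ala): 3 synonymous substitutions.
Codon 2 (TAT, Tyr): 1 synonymous substitution.
Total: 3 + 1 = 4.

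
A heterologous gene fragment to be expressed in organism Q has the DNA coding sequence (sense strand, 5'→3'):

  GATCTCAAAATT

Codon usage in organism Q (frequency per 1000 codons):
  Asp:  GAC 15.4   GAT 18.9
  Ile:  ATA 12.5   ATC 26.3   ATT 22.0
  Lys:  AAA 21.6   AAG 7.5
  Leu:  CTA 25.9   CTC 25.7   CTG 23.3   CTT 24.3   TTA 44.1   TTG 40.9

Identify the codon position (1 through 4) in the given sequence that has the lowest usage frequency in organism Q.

1

Codon 1 GAT (Asp): 18.9 per 1000.
Codon 2 CTC (Leu): 25.7 per 1000.
Codon 3 AAA (Lys): 21.6 per 1000.
Codon 4 ATT (Ile): 22.0 per 1000.
Lowest frequency is 18.9 at codon 1.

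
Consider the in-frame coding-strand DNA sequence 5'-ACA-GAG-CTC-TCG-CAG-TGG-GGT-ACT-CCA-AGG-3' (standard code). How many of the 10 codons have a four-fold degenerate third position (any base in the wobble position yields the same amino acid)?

6

Codon 1 ACA (Thr): third position 4-fold.
Codon 2 GAG (Glu): third position 2-fold.
Codon 3 CTC (Leu): third position 4-fold.
Codon 4 TCG (Ser): third position 4-fold.
Codon 5 CAG (Gln): third position 2-fold.
Codon 6 TGG (Trp): third position 1-fold.
Codon 7 GGT (Gly): third position 4-fold.
Codon 8 ACT (Thr): third position 4-fold.
Codon 9 CCA (Pro): third position 4-fold.
Codon 10 AGG (Arg): third position 2-fold.
Four-fold degenerate third positions: 6.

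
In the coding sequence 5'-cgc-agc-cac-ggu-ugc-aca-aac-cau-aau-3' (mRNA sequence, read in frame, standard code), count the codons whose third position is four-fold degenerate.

Codon 1 CGC (Arg): third position 4-fold.
Codon 2 AGC (Ser): third position 2-fold.
Codon 3 CAC (His): third position 2-fold.
Codon 4 GGU (Gly): third position 4-fold.
Codon 5 UGC (Cys): third position 2-fold.
Codon 6 ACA (Thr): third position 4-fold.
Codon 7 AAC (Asn): third position 2-fold.
Codon 8 CAU (His): third position 2-fold.
Codon 9 AAU (Asn): third position 2-fold.
Four-fold degenerate third positions: 3.

3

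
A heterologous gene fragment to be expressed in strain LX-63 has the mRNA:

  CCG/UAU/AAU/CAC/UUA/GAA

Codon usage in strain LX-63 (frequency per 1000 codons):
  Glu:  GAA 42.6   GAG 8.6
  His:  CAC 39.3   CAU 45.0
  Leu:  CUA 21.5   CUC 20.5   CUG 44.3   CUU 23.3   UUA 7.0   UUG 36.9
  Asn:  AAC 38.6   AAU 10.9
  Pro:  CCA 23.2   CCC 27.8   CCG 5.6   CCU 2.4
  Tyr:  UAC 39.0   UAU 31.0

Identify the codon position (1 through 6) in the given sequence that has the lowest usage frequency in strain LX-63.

1

Codon 1 CCG (Pro): 5.6 per 1000.
Codon 2 UAU (Tyr): 31.0 per 1000.
Codon 3 AAU (Asn): 10.9 per 1000.
Codon 4 CAC (His): 39.3 per 1000.
Codon 5 UUA (Leu): 7.0 per 1000.
Codon 6 GAA (Glu): 42.6 per 1000.
Lowest frequency is 5.6 at codon 1.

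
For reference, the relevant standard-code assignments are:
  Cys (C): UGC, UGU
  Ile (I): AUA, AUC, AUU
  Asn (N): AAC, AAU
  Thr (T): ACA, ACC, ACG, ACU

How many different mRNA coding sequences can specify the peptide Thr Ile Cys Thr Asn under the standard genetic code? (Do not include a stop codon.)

Thr: 4 codons.
Ile: 3 codons.
Cys: 2 codons.
Thr: 4 codons.
Asn: 2 codons.
4 × 3 × 2 × 4 × 2 = 192.

192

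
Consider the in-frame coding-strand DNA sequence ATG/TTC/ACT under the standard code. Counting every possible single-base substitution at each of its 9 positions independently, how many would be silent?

Codon 1 (ATG, Met): 0 synonymous substitutions.
Codon 2 (TTC, Phe): 1 synonymous substitution.
Codon 3 (ACT, Thr): 3 synonymous substitutions.
Total: 0 + 1 + 3 = 4.

4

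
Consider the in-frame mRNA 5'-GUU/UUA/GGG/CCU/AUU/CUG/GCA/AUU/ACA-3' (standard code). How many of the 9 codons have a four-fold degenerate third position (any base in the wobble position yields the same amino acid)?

6

Codon 1 GUU (Val): third position 4-fold.
Codon 2 UUA (Leu): third position 2-fold.
Codon 3 GGG (Gly): third position 4-fold.
Codon 4 CCU (Pro): third position 4-fold.
Codon 5 AUU (Ile): third position 3-fold.
Codon 6 CUG (Leu): third position 4-fold.
Codon 7 GCA (Ala): third position 4-fold.
Codon 8 AUU (Ile): third position 3-fold.
Codon 9 ACA (Thr): third position 4-fold.
Four-fold degenerate third positions: 6.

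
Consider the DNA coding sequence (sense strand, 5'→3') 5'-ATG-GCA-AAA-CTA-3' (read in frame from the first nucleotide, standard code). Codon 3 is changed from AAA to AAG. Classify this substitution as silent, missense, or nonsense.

silent

Position 9 falls in codon 3: AAA → Lys.
After the substitution the codon is AAG → Lys.
Both encode Lys, so the change is synonymous.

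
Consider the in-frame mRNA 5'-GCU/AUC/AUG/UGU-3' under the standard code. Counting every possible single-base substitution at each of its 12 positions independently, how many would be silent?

6

Codon 1 (GCU, Ala): 3 synonymous substitutions.
Codon 2 (AUC, Ile): 2 synonymous substitutions.
Codon 3 (AUG, Met): 0 synonymous substitutions.
Codon 4 (UGU, Cys): 1 synonymous substitution.
Total: 3 + 2 + 0 + 1 = 6.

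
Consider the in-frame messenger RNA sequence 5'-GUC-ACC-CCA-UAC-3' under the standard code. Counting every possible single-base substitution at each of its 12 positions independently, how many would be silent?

Codon 1 (GUC, Val): 3 synonymous substitutions.
Codon 2 (ACC, Thr): 3 synonymous substitutions.
Codon 3 (CCA, Pro): 3 synonymous substitutions.
Codon 4 (UAC, Tyr): 1 synonymous substitution.
Total: 3 + 3 + 3 + 1 = 10.

10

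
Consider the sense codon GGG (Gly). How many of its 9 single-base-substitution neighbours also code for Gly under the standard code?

Position 1: none → 0 synonymous.
Position 2: none → 0 synonymous.
Position 3: GGU, GGC, GGA → 3 synonymous.
Total: 0 + 0 + 3 = 3.

3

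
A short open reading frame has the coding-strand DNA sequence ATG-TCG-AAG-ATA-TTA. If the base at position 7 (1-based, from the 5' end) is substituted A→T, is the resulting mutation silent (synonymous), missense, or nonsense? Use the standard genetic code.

Position 7 falls in codon 3: AAG → Lys.
After the substitution the codon is TAG → Stop.
The new codon is a stop codon, so this is a nonsense mutation.

nonsense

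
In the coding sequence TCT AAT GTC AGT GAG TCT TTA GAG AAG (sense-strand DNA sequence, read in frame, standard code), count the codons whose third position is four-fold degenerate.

3

Codon 1 TCT (Ser): third position 4-fold.
Codon 2 AAT (Asn): third position 2-fold.
Codon 3 GTC (Val): third position 4-fold.
Codon 4 AGT (Ser): third position 2-fold.
Codon 5 GAG (Glu): third position 2-fold.
Codon 6 TCT (Ser): third position 4-fold.
Codon 7 TTA (Leu): third position 2-fold.
Codon 8 GAG (Glu): third position 2-fold.
Codon 9 AAG (Lys): third position 2-fold.
Four-fold degenerate third positions: 3.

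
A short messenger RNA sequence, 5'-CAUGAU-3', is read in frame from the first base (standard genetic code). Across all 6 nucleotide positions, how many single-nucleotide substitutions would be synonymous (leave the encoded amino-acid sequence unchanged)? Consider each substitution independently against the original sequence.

Codon 1 (CAU, His): 1 synonymous substitution.
Codon 2 (GAU, Asp): 1 synonymous substitution.
Total: 1 + 1 = 2.

2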